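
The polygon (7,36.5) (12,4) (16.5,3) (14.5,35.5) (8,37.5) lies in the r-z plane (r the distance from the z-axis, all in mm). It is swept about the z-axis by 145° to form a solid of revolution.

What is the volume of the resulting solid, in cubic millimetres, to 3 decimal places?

Profile (r,z), 5 vertices: (7,36.5) (12,4) (16.5,3) (14.5,35.5) (8,37.5)
edge 0: (7,36.5)→(12,4)  cross = 7·4 − 12·36.5 = -410.0000; (r_i+r_j)·cross = 19·-410.0000 = -7790.0000
edge 1: (12,4)→(16.5,3)  cross = 12·3 − 16.5·4 = -30.0000; (r_i+r_j)·cross = 28.5·-30.0000 = -855.0000
edge 2: (16.5,3)→(14.5,35.5)  cross = 16.5·35.5 − 14.5·3 = 542.2500; (r_i+r_j)·cross = 31·542.2500 = 16809.7500
edge 3: (14.5,35.5)→(8,37.5)  cross = 14.5·37.5 − 8·35.5 = 259.7500; (r_i+r_j)·cross = 22.5·259.7500 = 5844.3750
edge 4: (8,37.5)→(7,36.5)  cross = 8·36.5 − 7·37.5 = 29.5000; (r_i+r_j)·cross = 15·29.5000 = 442.5000
Σcross = 391.5000 → A = |Σcross|/2 = 195.7500 mm²
Σ(r_i+r_j)·cross = 14451.6250 → first moment M = |Σ|/6 = 2408.6042
R_c = M/A = 2408.6042/195.7500 = 12.3045 mm
θ = 145° = 2.530727 rad
V = θ·R_c·A = 2.530727·12.3045·195.7500 = 6095.521 mm³

Volume = 6095.521 mm³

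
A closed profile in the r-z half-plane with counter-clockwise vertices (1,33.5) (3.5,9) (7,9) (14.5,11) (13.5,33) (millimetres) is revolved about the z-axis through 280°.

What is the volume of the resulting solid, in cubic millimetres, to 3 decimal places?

Volume = 10874.216 mm³

Profile (r,z), 5 vertices: (1,33.5) (3.5,9) (7,9) (14.5,11) (13.5,33)
edge 0: (1,33.5)→(3.5,9)  cross = 1·9 − 3.5·33.5 = -108.2500; (r_i+r_j)·cross = 4.5·-108.2500 = -487.1250
edge 1: (3.5,9)→(7,9)  cross = 3.5·9 − 7·9 = -31.5000; (r_i+r_j)·cross = 10.5·-31.5000 = -330.7500
edge 2: (7,9)→(14.5,11)  cross = 7·11 − 14.5·9 = -53.5000; (r_i+r_j)·cross = 21.5·-53.5000 = -1150.2500
edge 3: (14.5,11)→(13.5,33)  cross = 14.5·33 − 13.5·11 = 330.0000; (r_i+r_j)·cross = 28·330.0000 = 9240.0000
edge 4: (13.5,33)→(1,33.5)  cross = 13.5·33.5 − 1·33 = 419.2500; (r_i+r_j)·cross = 14.5·419.2500 = 6079.1250
Σcross = 556.0000 → A = |Σcross|/2 = 278.0000 mm²
Σ(r_i+r_j)·cross = 13351.0000 → first moment M = |Σ|/6 = 2225.1667
R_c = M/A = 2225.1667/278.0000 = 8.0042 mm
θ = 280° = 4.886922 rad
V = θ·R_c·A = 4.886922·8.0042·278.0000 = 10874.216 mm³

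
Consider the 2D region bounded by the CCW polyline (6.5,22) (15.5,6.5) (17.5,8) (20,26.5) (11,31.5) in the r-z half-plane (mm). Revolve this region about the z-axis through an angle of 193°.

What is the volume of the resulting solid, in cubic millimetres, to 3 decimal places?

Volume = 9152.035 mm³

Profile (r,z), 5 vertices: (6.5,22) (15.5,6.5) (17.5,8) (20,26.5) (11,31.5)
edge 0: (6.5,22)→(15.5,6.5)  cross = 6.5·6.5 − 15.5·22 = -298.7500; (r_i+r_j)·cross = 22·-298.7500 = -6572.5000
edge 1: (15.5,6.5)→(17.5,8)  cross = 15.5·8 − 17.5·6.5 = 10.2500; (r_i+r_j)·cross = 33·10.2500 = 338.2500
edge 2: (17.5,8)→(20,26.5)  cross = 17.5·26.5 − 20·8 = 303.7500; (r_i+r_j)·cross = 37.5·303.7500 = 11390.6250
edge 3: (20,26.5)→(11,31.5)  cross = 20·31.5 − 11·26.5 = 338.5000; (r_i+r_j)·cross = 31·338.5000 = 10493.5000
edge 4: (11,31.5)→(6.5,22)  cross = 11·22 − 6.5·31.5 = 37.2500; (r_i+r_j)·cross = 17.5·37.2500 = 651.8750
Σcross = 391.0000 → A = |Σcross|/2 = 195.5000 mm²
Σ(r_i+r_j)·cross = 16301.7500 → first moment M = |Σ|/6 = 2716.9583
R_c = M/A = 2716.9583/195.5000 = 13.8975 mm
θ = 193° = 3.368485 rad
V = θ·R_c·A = 3.368485·13.8975·195.5000 = 9152.035 mm³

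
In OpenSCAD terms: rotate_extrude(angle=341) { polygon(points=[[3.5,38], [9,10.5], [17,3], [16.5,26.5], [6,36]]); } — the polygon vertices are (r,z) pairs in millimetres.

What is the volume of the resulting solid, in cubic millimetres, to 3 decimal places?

Volume = 16302.722 mm³

Profile (r,z), 5 vertices: (3.5,38) (9,10.5) (17,3) (16.5,26.5) (6,36)
edge 0: (3.5,38)→(9,10.5)  cross = 3.5·10.5 − 9·38 = -305.2500; (r_i+r_j)·cross = 12.5·-305.2500 = -3815.6250
edge 1: (9,10.5)→(17,3)  cross = 9·3 − 17·10.5 = -151.5000; (r_i+r_j)·cross = 26·-151.5000 = -3939.0000
edge 2: (17,3)→(16.5,26.5)  cross = 17·26.5 − 16.5·3 = 401.0000; (r_i+r_j)·cross = 33.5·401.0000 = 13433.5000
edge 3: (16.5,26.5)→(6,36)  cross = 16.5·36 − 6·26.5 = 435.0000; (r_i+r_j)·cross = 22.5·435.0000 = 9787.5000
edge 4: (6,36)→(3.5,38)  cross = 6·38 − 3.5·36 = 102.0000; (r_i+r_j)·cross = 9.5·102.0000 = 969.0000
Σcross = 481.2500 → A = |Σcross|/2 = 240.6250 mm²
Σ(r_i+r_j)·cross = 16435.3750 → first moment M = |Σ|/6 = 2739.2292
R_c = M/A = 2739.2292/240.6250 = 11.3838 mm
θ = 341° = 5.951573 rad
V = θ·R_c·A = 5.951573·11.3838·240.6250 = 16302.722 mm³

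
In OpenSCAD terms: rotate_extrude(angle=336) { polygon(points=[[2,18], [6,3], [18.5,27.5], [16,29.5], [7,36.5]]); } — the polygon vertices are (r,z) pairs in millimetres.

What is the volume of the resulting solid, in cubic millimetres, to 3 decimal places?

Profile (r,z), 5 vertices: (2,18) (6,3) (18.5,27.5) (16,29.5) (7,36.5)
edge 0: (2,18)→(6,3)  cross = 2·3 − 6·18 = -102.0000; (r_i+r_j)·cross = 8·-102.0000 = -816.0000
edge 1: (6,3)→(18.5,27.5)  cross = 6·27.5 − 18.5·3 = 109.5000; (r_i+r_j)·cross = 24.5·109.5000 = 2682.7500
edge 2: (18.5,27.5)→(16,29.5)  cross = 18.5·29.5 − 16·27.5 = 105.7500; (r_i+r_j)·cross = 34.5·105.7500 = 3648.3750
edge 3: (16,29.5)→(7,36.5)  cross = 16·36.5 − 7·29.5 = 377.5000; (r_i+r_j)·cross = 23·377.5000 = 8682.5000
edge 4: (7,36.5)→(2,18)  cross = 7·18 − 2·36.5 = 53.0000; (r_i+r_j)·cross = 9·53.0000 = 477.0000
Σcross = 543.7500 → A = |Σcross|/2 = 271.8750 mm²
Σ(r_i+r_j)·cross = 14674.6250 → first moment M = |Σ|/6 = 2445.7708
R_c = M/A = 2445.7708/271.8750 = 8.9959 mm
θ = 336° = 5.864306 rad
V = θ·R_c·A = 5.864306·8.9959·271.8750 = 14342.749 mm³

Volume = 14342.749 mm³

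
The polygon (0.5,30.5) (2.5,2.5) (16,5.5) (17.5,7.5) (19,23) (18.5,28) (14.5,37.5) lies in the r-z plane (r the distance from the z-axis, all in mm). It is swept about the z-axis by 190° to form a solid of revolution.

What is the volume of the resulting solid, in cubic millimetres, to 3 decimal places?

Profile (r,z), 7 vertices: (0.5,30.5) (2.5,2.5) (16,5.5) (17.5,7.5) (19,23) (18.5,28) (14.5,37.5)
edge 0: (0.5,30.5)→(2.5,2.5)  cross = 0.5·2.5 − 2.5·30.5 = -75.0000; (r_i+r_j)·cross = 3·-75.0000 = -225.0000
edge 1: (2.5,2.5)→(16,5.5)  cross = 2.5·5.5 − 16·2.5 = -26.2500; (r_i+r_j)·cross = 18.5·-26.2500 = -485.6250
edge 2: (16,5.5)→(17.5,7.5)  cross = 16·7.5 − 17.5·5.5 = 23.7500; (r_i+r_j)·cross = 33.5·23.7500 = 795.6250
edge 3: (17.5,7.5)→(19,23)  cross = 17.5·23 − 19·7.5 = 260.0000; (r_i+r_j)·cross = 36.5·260.0000 = 9490.0000
edge 4: (19,23)→(18.5,28)  cross = 19·28 − 18.5·23 = 106.5000; (r_i+r_j)·cross = 37.5·106.5000 = 3993.7500
edge 5: (18.5,28)→(14.5,37.5)  cross = 18.5·37.5 − 14.5·28 = 287.7500; (r_i+r_j)·cross = 33·287.7500 = 9495.7500
edge 6: (14.5,37.5)→(0.5,30.5)  cross = 14.5·30.5 − 0.5·37.5 = 423.5000; (r_i+r_j)·cross = 15·423.5000 = 6352.5000
Σcross = 1000.2500 → A = |Σcross|/2 = 500.1250 mm²
Σ(r_i+r_j)·cross = 29417.0000 → first moment M = |Σ|/6 = 4902.8333
R_c = M/A = 4902.8333/500.1250 = 9.8032 mm
θ = 190° = 3.316126 rad
V = θ·R_c·A = 3.316126·9.8032·500.1250 = 16258.411 mm³

Volume = 16258.411 mm³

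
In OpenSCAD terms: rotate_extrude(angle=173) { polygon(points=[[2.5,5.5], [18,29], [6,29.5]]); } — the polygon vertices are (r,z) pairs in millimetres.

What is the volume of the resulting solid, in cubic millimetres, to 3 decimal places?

Volume = 3864.039 mm³

Profile (r,z), 3 vertices: (2.5,5.5) (18,29) (6,29.5)
edge 0: (2.5,5.5)→(18,29)  cross = 2.5·29 − 18·5.5 = -26.5000; (r_i+r_j)·cross = 20.5·-26.5000 = -543.2500
edge 1: (18,29)→(6,29.5)  cross = 18·29.5 − 6·29 = 357.0000; (r_i+r_j)·cross = 24·357.0000 = 8568.0000
edge 2: (6,29.5)→(2.5,5.5)  cross = 6·5.5 − 2.5·29.5 = -40.7500; (r_i+r_j)·cross = 8.5·-40.7500 = -346.3750
Σcross = 289.7500 → A = |Σcross|/2 = 144.8750 mm²
Σ(r_i+r_j)·cross = 7678.3750 → first moment M = |Σ|/6 = 1279.7292
R_c = M/A = 1279.7292/144.8750 = 8.8333 mm
θ = 173° = 3.019420 rad
V = θ·R_c·A = 3.019420·8.8333·144.8750 = 3864.039 mm³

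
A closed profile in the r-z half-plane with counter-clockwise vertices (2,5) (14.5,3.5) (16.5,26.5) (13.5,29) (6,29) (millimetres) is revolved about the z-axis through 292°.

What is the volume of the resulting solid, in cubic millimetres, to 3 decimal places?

Profile (r,z), 5 vertices: (2,5) (14.5,3.5) (16.5,26.5) (13.5,29) (6,29)
edge 0: (2,5)→(14.5,3.5)  cross = 2·3.5 − 14.5·5 = -65.5000; (r_i+r_j)·cross = 16.5·-65.5000 = -1080.7500
edge 1: (14.5,3.5)→(16.5,26.5)  cross = 14.5·26.5 − 16.5·3.5 = 326.5000; (r_i+r_j)·cross = 31·326.5000 = 10121.5000
edge 2: (16.5,26.5)→(13.5,29)  cross = 16.5·29 − 13.5·26.5 = 120.7500; (r_i+r_j)·cross = 30·120.7500 = 3622.5000
edge 3: (13.5,29)→(6,29)  cross = 13.5·29 − 6·29 = 217.5000; (r_i+r_j)·cross = 19.5·217.5000 = 4241.2500
edge 4: (6,29)→(2,5)  cross = 6·5 − 2·29 = -28.0000; (r_i+r_j)·cross = 8·-28.0000 = -224.0000
Σcross = 571.2500 → A = |Σcross|/2 = 285.6250 mm²
Σ(r_i+r_j)·cross = 16680.5000 → first moment M = |Σ|/6 = 2780.0833
R_c = M/A = 2780.0833/285.6250 = 9.7333 mm
θ = 292° = 5.096361 rad
V = θ·R_c·A = 5.096361·9.7333·285.6250 = 14168.309 mm³

Volume = 14168.309 mm³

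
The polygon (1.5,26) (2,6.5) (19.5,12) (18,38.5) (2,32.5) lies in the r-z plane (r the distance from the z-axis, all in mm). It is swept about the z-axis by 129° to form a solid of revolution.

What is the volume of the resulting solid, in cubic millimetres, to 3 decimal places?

Profile (r,z), 5 vertices: (1.5,26) (2,6.5) (19.5,12) (18,38.5) (2,32.5)
edge 0: (1.5,26)→(2,6.5)  cross = 1.5·6.5 − 2·26 = -42.2500; (r_i+r_j)·cross = 3.5·-42.2500 = -147.8750
edge 1: (2,6.5)→(19.5,12)  cross = 2·12 − 19.5·6.5 = -102.7500; (r_i+r_j)·cross = 21.5·-102.7500 = -2209.1250
edge 2: (19.5,12)→(18,38.5)  cross = 19.5·38.5 − 18·12 = 534.7500; (r_i+r_j)·cross = 37.5·534.7500 = 20053.1250
edge 3: (18,38.5)→(2,32.5)  cross = 18·32.5 − 2·38.5 = 508.0000; (r_i+r_j)·cross = 20·508.0000 = 10160.0000
edge 4: (2,32.5)→(1.5,26)  cross = 2·26 − 1.5·32.5 = 3.2500; (r_i+r_j)·cross = 3.5·3.2500 = 11.3750
Σcross = 901.0000 → A = |Σcross|/2 = 450.5000 mm²
Σ(r_i+r_j)·cross = 27867.5000 → first moment M = |Σ|/6 = 4644.5833
R_c = M/A = 4644.5833/450.5000 = 10.3098 mm
θ = 129° = 2.251475 rad
V = θ·R_c·A = 2.251475·10.3098·450.5000 = 10457.162 mm³

Volume = 10457.162 mm³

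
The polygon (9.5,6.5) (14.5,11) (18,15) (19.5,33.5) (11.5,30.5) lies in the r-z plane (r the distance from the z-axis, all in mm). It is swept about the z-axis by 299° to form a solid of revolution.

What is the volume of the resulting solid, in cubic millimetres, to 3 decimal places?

Profile (r,z), 5 vertices: (9.5,6.5) (14.5,11) (18,15) (19.5,33.5) (11.5,30.5)
edge 0: (9.5,6.5)→(14.5,11)  cross = 9.5·11 − 14.5·6.5 = 10.2500; (r_i+r_j)·cross = 24·10.2500 = 246.0000
edge 1: (14.5,11)→(18,15)  cross = 14.5·15 − 18·11 = 19.5000; (r_i+r_j)·cross = 32.5·19.5000 = 633.7500
edge 2: (18,15)→(19.5,33.5)  cross = 18·33.5 − 19.5·15 = 310.5000; (r_i+r_j)·cross = 37.5·310.5000 = 11643.7500
edge 3: (19.5,33.5)→(11.5,30.5)  cross = 19.5·30.5 − 11.5·33.5 = 209.5000; (r_i+r_j)·cross = 31·209.5000 = 6494.5000
edge 4: (11.5,30.5)→(9.5,6.5)  cross = 11.5·6.5 − 9.5·30.5 = -215.0000; (r_i+r_j)·cross = 21·-215.0000 = -4515.0000
Σcross = 334.7500 → A = |Σcross|/2 = 167.3750 mm²
Σ(r_i+r_j)·cross = 14503.0000 → first moment M = |Σ|/6 = 2417.1667
R_c = M/A = 2417.1667/167.3750 = 14.4416 mm
θ = 299° = 5.218534 rad
V = θ·R_c·A = 5.218534·14.4416·167.3750 = 12614.068 mm³

Volume = 12614.068 mm³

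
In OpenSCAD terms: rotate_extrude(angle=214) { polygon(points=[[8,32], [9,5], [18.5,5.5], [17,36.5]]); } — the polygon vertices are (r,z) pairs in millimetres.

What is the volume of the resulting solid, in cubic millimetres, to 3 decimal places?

Volume = 13417.148 mm³

Profile (r,z), 4 vertices: (8,32) (9,5) (18.5,5.5) (17,36.5)
edge 0: (8,32)→(9,5)  cross = 8·5 − 9·32 = -248.0000; (r_i+r_j)·cross = 17·-248.0000 = -4216.0000
edge 1: (9,5)→(18.5,5.5)  cross = 9·5.5 − 18.5·5 = -43.0000; (r_i+r_j)·cross = 27.5·-43.0000 = -1182.5000
edge 2: (18.5,5.5)→(17,36.5)  cross = 18.5·36.5 − 17·5.5 = 581.7500; (r_i+r_j)·cross = 35.5·581.7500 = 20652.1250
edge 3: (17,36.5)→(8,32)  cross = 17·32 − 8·36.5 = 252.0000; (r_i+r_j)·cross = 25·252.0000 = 6300.0000
Σcross = 542.7500 → A = |Σcross|/2 = 271.3750 mm²
Σ(r_i+r_j)·cross = 21553.6250 → first moment M = |Σ|/6 = 3592.2708
R_c = M/A = 3592.2708/271.3750 = 13.2373 mm
θ = 214° = 3.735005 rad
V = θ·R_c·A = 3.735005·13.2373·271.3750 = 13417.148 mm³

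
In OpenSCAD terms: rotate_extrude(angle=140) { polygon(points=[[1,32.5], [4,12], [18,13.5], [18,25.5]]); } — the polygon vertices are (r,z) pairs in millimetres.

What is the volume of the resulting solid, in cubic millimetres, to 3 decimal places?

Profile (r,z), 4 vertices: (1,32.5) (4,12) (18,13.5) (18,25.5)
edge 0: (1,32.5)→(4,12)  cross = 1·12 − 4·32.5 = -118.0000; (r_i+r_j)·cross = 5·-118.0000 = -590.0000
edge 1: (4,12)→(18,13.5)  cross = 4·13.5 − 18·12 = -162.0000; (r_i+r_j)·cross = 22·-162.0000 = -3564.0000
edge 2: (18,13.5)→(18,25.5)  cross = 18·25.5 − 18·13.5 = 216.0000; (r_i+r_j)·cross = 36·216.0000 = 7776.0000
edge 3: (18,25.5)→(1,32.5)  cross = 18·32.5 − 1·25.5 = 559.5000; (r_i+r_j)·cross = 19·559.5000 = 10630.5000
Σcross = 495.5000 → A = |Σcross|/2 = 247.7500 mm²
Σ(r_i+r_j)·cross = 14252.5000 → first moment M = |Σ|/6 = 2375.4167
R_c = M/A = 2375.4167/247.7500 = 9.5880 mm
θ = 140° = 2.443461 rad
V = θ·R_c·A = 2.443461·9.5880·247.7500 = 5804.238 mm³

Volume = 5804.238 mm³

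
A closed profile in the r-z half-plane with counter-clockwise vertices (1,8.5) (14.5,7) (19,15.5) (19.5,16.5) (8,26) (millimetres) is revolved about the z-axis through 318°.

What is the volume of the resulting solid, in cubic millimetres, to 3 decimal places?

Profile (r,z), 5 vertices: (1,8.5) (14.5,7) (19,15.5) (19.5,16.5) (8,26)
edge 0: (1,8.5)→(14.5,7)  cross = 1·7 − 14.5·8.5 = -116.2500; (r_i+r_j)·cross = 15.5·-116.2500 = -1801.8750
edge 1: (14.5,7)→(19,15.5)  cross = 14.5·15.5 − 19·7 = 91.7500; (r_i+r_j)·cross = 33.5·91.7500 = 3073.6250
edge 2: (19,15.5)→(19.5,16.5)  cross = 19·16.5 − 19.5·15.5 = 11.2500; (r_i+r_j)·cross = 38.5·11.2500 = 433.1250
edge 3: (19.5,16.5)→(8,26)  cross = 19.5·26 − 8·16.5 = 375.0000; (r_i+r_j)·cross = 27.5·375.0000 = 10312.5000
edge 4: (8,26)→(1,8.5)  cross = 8·8.5 − 1·26 = 42.0000; (r_i+r_j)·cross = 9·42.0000 = 378.0000
Σcross = 403.7500 → A = |Σcross|/2 = 201.8750 mm²
Σ(r_i+r_j)·cross = 12395.3750 → first moment M = |Σ|/6 = 2065.8958
R_c = M/A = 2065.8958/201.8750 = 10.2335 mm
θ = 318° = 5.550147 rad
V = θ·R_c·A = 5.550147·10.2335·201.8750 = 11466.026 mm³

Volume = 11466.026 mm³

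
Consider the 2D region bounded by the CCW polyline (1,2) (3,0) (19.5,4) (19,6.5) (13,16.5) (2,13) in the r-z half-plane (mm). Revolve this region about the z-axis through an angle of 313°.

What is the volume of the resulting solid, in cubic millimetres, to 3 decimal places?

Profile (r,z), 6 vertices: (1,2) (3,0) (19.5,4) (19,6.5) (13,16.5) (2,13)
edge 0: (1,2)→(3,0)  cross = 1·0 − 3·2 = -6.0000; (r_i+r_j)·cross = 4·-6.0000 = -24.0000
edge 1: (3,0)→(19.5,4)  cross = 3·4 − 19.5·0 = 12.0000; (r_i+r_j)·cross = 22.5·12.0000 = 270.0000
edge 2: (19.5,4)→(19,6.5)  cross = 19.5·6.5 − 19·4 = 50.7500; (r_i+r_j)·cross = 38.5·50.7500 = 1953.8750
edge 3: (19,6.5)→(13,16.5)  cross = 19·16.5 − 13·6.5 = 229.0000; (r_i+r_j)·cross = 32·229.0000 = 7328.0000
edge 4: (13,16.5)→(2,13)  cross = 13·13 − 2·16.5 = 136.0000; (r_i+r_j)·cross = 15·136.0000 = 2040.0000
edge 5: (2,13)→(1,2)  cross = 2·2 − 1·13 = -9.0000; (r_i+r_j)·cross = 3·-9.0000 = -27.0000
Σcross = 412.7500 → A = |Σcross|/2 = 206.3750 mm²
Σ(r_i+r_j)·cross = 11540.8750 → first moment M = |Σ|/6 = 1923.4792
R_c = M/A = 1923.4792/206.3750 = 9.3203 mm
θ = 313° = 5.462881 rad
V = θ·R_c·A = 5.462881·9.3203·206.3750 = 10507.737 mm³

Volume = 10507.737 mm³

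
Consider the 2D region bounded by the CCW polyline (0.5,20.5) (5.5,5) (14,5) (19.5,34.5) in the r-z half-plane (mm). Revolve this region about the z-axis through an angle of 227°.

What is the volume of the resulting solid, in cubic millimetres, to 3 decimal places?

Profile (r,z), 4 vertices: (0.5,20.5) (5.5,5) (14,5) (19.5,34.5)
edge 0: (0.5,20.5)→(5.5,5)  cross = 0.5·5 − 5.5·20.5 = -110.2500; (r_i+r_j)·cross = 6·-110.2500 = -661.5000
edge 1: (5.5,5)→(14,5)  cross = 5.5·5 − 14·5 = -42.5000; (r_i+r_j)·cross = 19.5·-42.5000 = -828.7500
edge 2: (14,5)→(19.5,34.5)  cross = 14·34.5 − 19.5·5 = 385.5000; (r_i+r_j)·cross = 33.5·385.5000 = 12914.2500
edge 3: (19.5,34.5)→(0.5,20.5)  cross = 19.5·20.5 − 0.5·34.5 = 382.5000; (r_i+r_j)·cross = 20·382.5000 = 7650.0000
Σcross = 615.2500 → A = |Σcross|/2 = 307.6250 mm²
Σ(r_i+r_j)·cross = 19074.0000 → first moment M = |Σ|/6 = 3179.0000
R_c = M/A = 3179.0000/307.6250 = 10.3340 mm
θ = 227° = 3.961897 rad
V = θ·R_c·A = 3.961897·10.3340·307.6250 = 12594.872 mm³

Volume = 12594.872 mm³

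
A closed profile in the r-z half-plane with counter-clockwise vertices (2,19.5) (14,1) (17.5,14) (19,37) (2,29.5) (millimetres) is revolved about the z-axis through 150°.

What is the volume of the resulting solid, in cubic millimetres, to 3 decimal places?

Profile (r,z), 5 vertices: (2,19.5) (14,1) (17.5,14) (19,37) (2,29.5)
edge 0: (2,19.5)→(14,1)  cross = 2·1 − 14·19.5 = -271.0000; (r_i+r_j)·cross = 16·-271.0000 = -4336.0000
edge 1: (14,1)→(17.5,14)  cross = 14·14 − 17.5·1 = 178.5000; (r_i+r_j)·cross = 31.5·178.5000 = 5622.7500
edge 2: (17.5,14)→(19,37)  cross = 17.5·37 − 19·14 = 381.5000; (r_i+r_j)·cross = 36.5·381.5000 = 13924.7500
edge 3: (19,37)→(2,29.5)  cross = 19·29.5 − 2·37 = 486.5000; (r_i+r_j)·cross = 21·486.5000 = 10216.5000
edge 4: (2,29.5)→(2,19.5)  cross = 2·19.5 − 2·29.5 = -20.0000; (r_i+r_j)·cross = 4·-20.0000 = -80.0000
Σcross = 755.5000 → A = |Σcross|/2 = 377.7500 mm²
Σ(r_i+r_j)·cross = 25348.0000 → first moment M = |Σ|/6 = 4224.6667
R_c = M/A = 4224.6667/377.7500 = 11.1838 mm
θ = 150° = 2.617994 rad
V = θ·R_c·A = 2.617994·11.1838·377.7500 = 11060.151 mm³

Volume = 11060.151 mm³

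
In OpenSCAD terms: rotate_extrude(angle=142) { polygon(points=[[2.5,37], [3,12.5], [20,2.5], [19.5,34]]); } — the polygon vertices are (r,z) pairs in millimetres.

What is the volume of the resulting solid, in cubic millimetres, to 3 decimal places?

Volume = 13598.493 mm³

Profile (r,z), 4 vertices: (2.5,37) (3,12.5) (20,2.5) (19.5,34)
edge 0: (2.5,37)→(3,12.5)  cross = 2.5·12.5 − 3·37 = -79.7500; (r_i+r_j)·cross = 5.5·-79.7500 = -438.6250
edge 1: (3,12.5)→(20,2.5)  cross = 3·2.5 − 20·12.5 = -242.5000; (r_i+r_j)·cross = 23·-242.5000 = -5577.5000
edge 2: (20,2.5)→(19.5,34)  cross = 20·34 − 19.5·2.5 = 631.2500; (r_i+r_j)·cross = 39.5·631.2500 = 24934.3750
edge 3: (19.5,34)→(2.5,37)  cross = 19.5·37 − 2.5·34 = 636.5000; (r_i+r_j)·cross = 22·636.5000 = 14003.0000
Σcross = 945.5000 → A = |Σcross|/2 = 472.7500 mm²
Σ(r_i+r_j)·cross = 32921.2500 → first moment M = |Σ|/6 = 5486.8750
R_c = M/A = 5486.8750/472.7500 = 11.6063 mm
θ = 142° = 2.478368 rad
V = θ·R_c·A = 2.478368·11.6063·472.7500 = 13598.493 mm³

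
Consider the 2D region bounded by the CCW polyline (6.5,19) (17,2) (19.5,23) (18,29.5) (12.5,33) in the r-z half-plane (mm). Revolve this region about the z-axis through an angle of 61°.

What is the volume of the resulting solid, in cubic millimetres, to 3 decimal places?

Volume = 3356.667 mm³

Profile (r,z), 5 vertices: (6.5,19) (17,2) (19.5,23) (18,29.5) (12.5,33)
edge 0: (6.5,19)→(17,2)  cross = 6.5·2 − 17·19 = -310.0000; (r_i+r_j)·cross = 23.5·-310.0000 = -7285.0000
edge 1: (17,2)→(19.5,23)  cross = 17·23 − 19.5·2 = 352.0000; (r_i+r_j)·cross = 36.5·352.0000 = 12848.0000
edge 2: (19.5,23)→(18,29.5)  cross = 19.5·29.5 − 18·23 = 161.2500; (r_i+r_j)·cross = 37.5·161.2500 = 6046.8750
edge 3: (18,29.5)→(12.5,33)  cross = 18·33 − 12.5·29.5 = 225.2500; (r_i+r_j)·cross = 30.5·225.2500 = 6870.1250
edge 4: (12.5,33)→(6.5,19)  cross = 12.5·19 − 6.5·33 = 23.0000; (r_i+r_j)·cross = 19·23.0000 = 437.0000
Σcross = 451.5000 → A = |Σcross|/2 = 225.7500 mm²
Σ(r_i+r_j)·cross = 18917.0000 → first moment M = |Σ|/6 = 3152.8333
R_c = M/A = 3152.8333/225.7500 = 13.9660 mm
θ = 61° = 1.064651 rad
V = θ·R_c·A = 1.064651·13.9660·225.7500 = 3356.667 mm³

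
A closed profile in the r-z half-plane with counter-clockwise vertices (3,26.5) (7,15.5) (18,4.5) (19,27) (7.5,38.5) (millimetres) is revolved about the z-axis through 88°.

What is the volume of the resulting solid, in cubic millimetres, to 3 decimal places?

Volume = 5665.801 mm³

Profile (r,z), 5 vertices: (3,26.5) (7,15.5) (18,4.5) (19,27) (7.5,38.5)
edge 0: (3,26.5)→(7,15.5)  cross = 3·15.5 − 7·26.5 = -139.0000; (r_i+r_j)·cross = 10·-139.0000 = -1390.0000
edge 1: (7,15.5)→(18,4.5)  cross = 7·4.5 − 18·15.5 = -247.5000; (r_i+r_j)·cross = 25·-247.5000 = -6187.5000
edge 2: (18,4.5)→(19,27)  cross = 18·27 − 19·4.5 = 400.5000; (r_i+r_j)·cross = 37·400.5000 = 14818.5000
edge 3: (19,27)→(7.5,38.5)  cross = 19·38.5 − 7.5·27 = 529.0000; (r_i+r_j)·cross = 26.5·529.0000 = 14018.5000
edge 4: (7.5,38.5)→(3,26.5)  cross = 7.5·26.5 − 3·38.5 = 83.2500; (r_i+r_j)·cross = 10.5·83.2500 = 874.1250
Σcross = 626.2500 → A = |Σcross|/2 = 313.1250 mm²
Σ(r_i+r_j)·cross = 22133.6250 → first moment M = |Σ|/6 = 3688.9375
R_c = M/A = 3688.9375/313.1250 = 11.7810 mm
θ = 88° = 1.535890 rad
V = θ·R_c·A = 1.535890·11.7810·313.1250 = 5665.801 mm³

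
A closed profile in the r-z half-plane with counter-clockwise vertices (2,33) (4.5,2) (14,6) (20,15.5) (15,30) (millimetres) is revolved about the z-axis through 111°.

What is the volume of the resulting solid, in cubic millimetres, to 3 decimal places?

Volume = 7296.495 mm³

Profile (r,z), 5 vertices: (2,33) (4.5,2) (14,6) (20,15.5) (15,30)
edge 0: (2,33)→(4.5,2)  cross = 2·2 − 4.5·33 = -144.5000; (r_i+r_j)·cross = 6.5·-144.5000 = -939.2500
edge 1: (4.5,2)→(14,6)  cross = 4.5·6 − 14·2 = -1.0000; (r_i+r_j)·cross = 18.5·-1.0000 = -18.5000
edge 2: (14,6)→(20,15.5)  cross = 14·15.5 − 20·6 = 97.0000; (r_i+r_j)·cross = 34·97.0000 = 3298.0000
edge 3: (20,15.5)→(15,30)  cross = 20·30 − 15·15.5 = 367.5000; (r_i+r_j)·cross = 35·367.5000 = 12862.5000
edge 4: (15,30)→(2,33)  cross = 15·33 − 2·30 = 435.0000; (r_i+r_j)·cross = 17·435.0000 = 7395.0000
Σcross = 754.0000 → A = |Σcross|/2 = 377.0000 mm²
Σ(r_i+r_j)·cross = 22597.7500 → first moment M = |Σ|/6 = 3766.2917
R_c = M/A = 3766.2917/377.0000 = 9.9902 mm
θ = 111° = 1.937315 rad
V = θ·R_c·A = 1.937315·9.9902·377.0000 = 7296.495 mm³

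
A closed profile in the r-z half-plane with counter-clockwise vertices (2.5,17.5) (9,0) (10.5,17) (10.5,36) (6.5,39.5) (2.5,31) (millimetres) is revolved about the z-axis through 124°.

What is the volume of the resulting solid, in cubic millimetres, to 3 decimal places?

Volume = 3315.026 mm³

Profile (r,z), 6 vertices: (2.5,17.5) (9,0) (10.5,17) (10.5,36) (6.5,39.5) (2.5,31)
edge 0: (2.5,17.5)→(9,0)  cross = 2.5·0 − 9·17.5 = -157.5000; (r_i+r_j)·cross = 11.5·-157.5000 = -1811.2500
edge 1: (9,0)→(10.5,17)  cross = 9·17 − 10.5·0 = 153.0000; (r_i+r_j)·cross = 19.5·153.0000 = 2983.5000
edge 2: (10.5,17)→(10.5,36)  cross = 10.5·36 − 10.5·17 = 199.5000; (r_i+r_j)·cross = 21·199.5000 = 4189.5000
edge 3: (10.5,36)→(6.5,39.5)  cross = 10.5·39.5 − 6.5·36 = 180.7500; (r_i+r_j)·cross = 17·180.7500 = 3072.7500
edge 4: (6.5,39.5)→(2.5,31)  cross = 6.5·31 − 2.5·39.5 = 102.7500; (r_i+r_j)·cross = 9·102.7500 = 924.7500
edge 5: (2.5,31)→(2.5,17.5)  cross = 2.5·17.5 − 2.5·31 = -33.7500; (r_i+r_j)·cross = 5·-33.7500 = -168.7500
Σcross = 444.7500 → A = |Σcross|/2 = 222.3750 mm²
Σ(r_i+r_j)·cross = 9190.5000 → first moment M = |Σ|/6 = 1531.7500
R_c = M/A = 1531.7500/222.3750 = 6.8881 mm
θ = 124° = 2.164208 rad
V = θ·R_c·A = 2.164208·6.8881·222.3750 = 3315.026 mm³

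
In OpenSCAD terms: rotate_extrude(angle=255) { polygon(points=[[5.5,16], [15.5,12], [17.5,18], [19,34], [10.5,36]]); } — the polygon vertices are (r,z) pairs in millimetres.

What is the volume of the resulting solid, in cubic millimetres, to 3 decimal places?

Profile (r,z), 5 vertices: (5.5,16) (15.5,12) (17.5,18) (19,34) (10.5,36)
edge 0: (5.5,16)→(15.5,12)  cross = 5.5·12 − 15.5·16 = -182.0000; (r_i+r_j)·cross = 21·-182.0000 = -3822.0000
edge 1: (15.5,12)→(17.5,18)  cross = 15.5·18 − 17.5·12 = 69.0000; (r_i+r_j)·cross = 33·69.0000 = 2277.0000
edge 2: (17.5,18)→(19,34)  cross = 17.5·34 − 19·18 = 253.0000; (r_i+r_j)·cross = 36.5·253.0000 = 9234.5000
edge 3: (19,34)→(10.5,36)  cross = 19·36 − 10.5·34 = 327.0000; (r_i+r_j)·cross = 29.5·327.0000 = 9646.5000
edge 4: (10.5,36)→(5.5,16)  cross = 10.5·16 − 5.5·36 = -30.0000; (r_i+r_j)·cross = 16·-30.0000 = -480.0000
Σcross = 437.0000 → A = |Σcross|/2 = 218.5000 mm²
Σ(r_i+r_j)·cross = 16856.0000 → first moment M = |Σ|/6 = 2809.3333
R_c = M/A = 2809.3333/218.5000 = 12.8574 mm
θ = 255° = 4.450590 rad
V = θ·R_c·A = 4.450590·12.8574·218.5000 = 12503.190 mm³

Volume = 12503.190 mm³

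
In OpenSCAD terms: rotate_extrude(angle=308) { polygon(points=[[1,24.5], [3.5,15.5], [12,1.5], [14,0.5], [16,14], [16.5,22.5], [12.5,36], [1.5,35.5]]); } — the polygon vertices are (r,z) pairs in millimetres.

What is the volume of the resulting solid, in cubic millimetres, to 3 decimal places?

Volume = 18683.955 mm³

Profile (r,z), 8 vertices: (1,24.5) (3.5,15.5) (12,1.5) (14,0.5) (16,14) (16.5,22.5) (12.5,36) (1.5,35.5)
edge 0: (1,24.5)→(3.5,15.5)  cross = 1·15.5 − 3.5·24.5 = -70.2500; (r_i+r_j)·cross = 4.5·-70.2500 = -316.1250
edge 1: (3.5,15.5)→(12,1.5)  cross = 3.5·1.5 − 12·15.5 = -180.7500; (r_i+r_j)·cross = 15.5·-180.7500 = -2801.6250
edge 2: (12,1.5)→(14,0.5)  cross = 12·0.5 − 14·1.5 = -15.0000; (r_i+r_j)·cross = 26·-15.0000 = -390.0000
edge 3: (14,0.5)→(16,14)  cross = 14·14 − 16·0.5 = 188.0000; (r_i+r_j)·cross = 30·188.0000 = 5640.0000
edge 4: (16,14)→(16.5,22.5)  cross = 16·22.5 − 16.5·14 = 129.0000; (r_i+r_j)·cross = 32.5·129.0000 = 4192.5000
edge 5: (16.5,22.5)→(12.5,36)  cross = 16.5·36 − 12.5·22.5 = 312.7500; (r_i+r_j)·cross = 29·312.7500 = 9069.7500
edge 6: (12.5,36)→(1.5,35.5)  cross = 12.5·35.5 − 1.5·36 = 389.7500; (r_i+r_j)·cross = 14·389.7500 = 5456.5000
edge 7: (1.5,35.5)→(1,24.5)  cross = 1.5·24.5 − 1·35.5 = 1.2500; (r_i+r_j)·cross = 2.5·1.2500 = 3.1250
Σcross = 754.7500 → A = |Σcross|/2 = 377.3750 mm²
Σ(r_i+r_j)·cross = 20854.1250 → first moment M = |Σ|/6 = 3475.6875
R_c = M/A = 3475.6875/377.3750 = 9.2102 mm
θ = 308° = 5.375614 rad
V = θ·R_c·A = 5.375614·9.2102·377.3750 = 18683.955 mm³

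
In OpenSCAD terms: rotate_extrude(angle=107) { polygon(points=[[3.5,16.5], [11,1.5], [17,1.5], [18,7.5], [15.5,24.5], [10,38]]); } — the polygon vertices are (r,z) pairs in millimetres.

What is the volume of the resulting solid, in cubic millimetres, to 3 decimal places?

Volume = 6471.829 mm³

Profile (r,z), 6 vertices: (3.5,16.5) (11,1.5) (17,1.5) (18,7.5) (15.5,24.5) (10,38)
edge 0: (3.5,16.5)→(11,1.5)  cross = 3.5·1.5 − 11·16.5 = -176.2500; (r_i+r_j)·cross = 14.5·-176.2500 = -2555.6250
edge 1: (11,1.5)→(17,1.5)  cross = 11·1.5 − 17·1.5 = -9.0000; (r_i+r_j)·cross = 28·-9.0000 = -252.0000
edge 2: (17,1.5)→(18,7.5)  cross = 17·7.5 − 18·1.5 = 100.5000; (r_i+r_j)·cross = 35·100.5000 = 3517.5000
edge 3: (18,7.5)→(15.5,24.5)  cross = 18·24.5 − 15.5·7.5 = 324.7500; (r_i+r_j)·cross = 33.5·324.7500 = 10879.1250
edge 4: (15.5,24.5)→(10,38)  cross = 15.5·38 − 10·24.5 = 344.0000; (r_i+r_j)·cross = 25.5·344.0000 = 8772.0000
edge 5: (10,38)→(3.5,16.5)  cross = 10·16.5 − 3.5·38 = 32.0000; (r_i+r_j)·cross = 13.5·32.0000 = 432.0000
Σcross = 616.0000 → A = |Σcross|/2 = 308.0000 mm²
Σ(r_i+r_j)·cross = 20793.0000 → first moment M = |Σ|/6 = 3465.5000
R_c = M/A = 3465.5000/308.0000 = 11.2516 mm
θ = 107° = 1.867502 rad
V = θ·R_c·A = 1.867502·11.2516·308.0000 = 6471.829 mm³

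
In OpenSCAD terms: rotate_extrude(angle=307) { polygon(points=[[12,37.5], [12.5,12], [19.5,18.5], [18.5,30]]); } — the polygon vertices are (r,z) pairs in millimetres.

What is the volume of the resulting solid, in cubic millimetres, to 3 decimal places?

Volume = 10144.338 mm³

Profile (r,z), 4 vertices: (12,37.5) (12.5,12) (19.5,18.5) (18.5,30)
edge 0: (12,37.5)→(12.5,12)  cross = 12·12 − 12.5·37.5 = -324.7500; (r_i+r_j)·cross = 24.5·-324.7500 = -7956.3750
edge 1: (12.5,12)→(19.5,18.5)  cross = 12.5·18.5 − 19.5·12 = -2.7500; (r_i+r_j)·cross = 32·-2.7500 = -88.0000
edge 2: (19.5,18.5)→(18.5,30)  cross = 19.5·30 − 18.5·18.5 = 242.7500; (r_i+r_j)·cross = 38·242.7500 = 9224.5000
edge 3: (18.5,30)→(12,37.5)  cross = 18.5·37.5 − 12·30 = 333.7500; (r_i+r_j)·cross = 30.5·333.7500 = 10179.3750
Σcross = 249.0000 → A = |Σcross|/2 = 124.5000 mm²
Σ(r_i+r_j)·cross = 11359.5000 → first moment M = |Σ|/6 = 1893.2500
R_c = M/A = 1893.2500/124.5000 = 15.2068 mm
θ = 307° = 5.358161 rad
V = θ·R_c·A = 5.358161·15.2068·124.5000 = 10144.338 mm³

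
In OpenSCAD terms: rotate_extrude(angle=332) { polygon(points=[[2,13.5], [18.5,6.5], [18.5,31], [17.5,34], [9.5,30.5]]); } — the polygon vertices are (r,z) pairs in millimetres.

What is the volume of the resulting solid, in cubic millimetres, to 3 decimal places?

Volume = 20758.289 mm³

Profile (r,z), 5 vertices: (2,13.5) (18.5,6.5) (18.5,31) (17.5,34) (9.5,30.5)
edge 0: (2,13.5)→(18.5,6.5)  cross = 2·6.5 − 18.5·13.5 = -236.7500; (r_i+r_j)·cross = 20.5·-236.7500 = -4853.3750
edge 1: (18.5,6.5)→(18.5,31)  cross = 18.5·31 − 18.5·6.5 = 453.2500; (r_i+r_j)·cross = 37·453.2500 = 16770.2500
edge 2: (18.5,31)→(17.5,34)  cross = 18.5·34 − 17.5·31 = 86.5000; (r_i+r_j)·cross = 36·86.5000 = 3114.0000
edge 3: (17.5,34)→(9.5,30.5)  cross = 17.5·30.5 − 9.5·34 = 210.7500; (r_i+r_j)·cross = 27·210.7500 = 5690.2500
edge 4: (9.5,30.5)→(2,13.5)  cross = 9.5·13.5 − 2·30.5 = 67.2500; (r_i+r_j)·cross = 11.5·67.2500 = 773.3750
Σcross = 581.0000 → A = |Σcross|/2 = 290.5000 mm²
Σ(r_i+r_j)·cross = 21494.5000 → first moment M = |Σ|/6 = 3582.4167
R_c = M/A = 3582.4167/290.5000 = 12.3319 mm
θ = 332° = 5.794493 rad
V = θ·R_c·A = 5.794493·12.3319·290.5000 = 20758.289 mm³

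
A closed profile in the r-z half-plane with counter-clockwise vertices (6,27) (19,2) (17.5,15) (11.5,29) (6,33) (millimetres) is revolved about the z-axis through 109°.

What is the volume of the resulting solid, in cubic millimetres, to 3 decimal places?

Profile (r,z), 5 vertices: (6,27) (19,2) (17.5,15) (11.5,29) (6,33)
edge 0: (6,27)→(19,2)  cross = 6·2 − 19·27 = -501.0000; (r_i+r_j)·cross = 25·-501.0000 = -12525.0000
edge 1: (19,2)→(17.5,15)  cross = 19·15 − 17.5·2 = 250.0000; (r_i+r_j)·cross = 36.5·250.0000 = 9125.0000
edge 2: (17.5,15)→(11.5,29)  cross = 17.5·29 − 11.5·15 = 335.0000; (r_i+r_j)·cross = 29·335.0000 = 9715.0000
edge 3: (11.5,29)→(6,33)  cross = 11.5·33 − 6·29 = 205.5000; (r_i+r_j)·cross = 17.5·205.5000 = 3596.2500
edge 4: (6,33)→(6,27)  cross = 6·27 − 6·33 = -36.0000; (r_i+r_j)·cross = 12·-36.0000 = -432.0000
Σcross = 253.5000 → A = |Σcross|/2 = 126.7500 mm²
Σ(r_i+r_j)·cross = 9479.2500 → first moment M = |Σ|/6 = 1579.8750
R_c = M/A = 1579.8750/126.7500 = 12.4645 mm
θ = 109° = 1.902409 rad
V = θ·R_c·A = 1.902409·12.4645·126.7500 = 3005.568 mm³

Volume = 3005.568 mm³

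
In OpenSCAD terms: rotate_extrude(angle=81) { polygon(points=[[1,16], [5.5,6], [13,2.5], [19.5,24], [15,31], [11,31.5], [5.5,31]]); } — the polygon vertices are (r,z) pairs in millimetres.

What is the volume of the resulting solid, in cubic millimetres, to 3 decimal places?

Volume = 5142.777 mm³

Profile (r,z), 7 vertices: (1,16) (5.5,6) (13,2.5) (19.5,24) (15,31) (11,31.5) (5.5,31)
edge 0: (1,16)→(5.5,6)  cross = 1·6 − 5.5·16 = -82.0000; (r_i+r_j)·cross = 6.5·-82.0000 = -533.0000
edge 1: (5.5,6)→(13,2.5)  cross = 5.5·2.5 − 13·6 = -64.2500; (r_i+r_j)·cross = 18.5·-64.2500 = -1188.6250
edge 2: (13,2.5)→(19.5,24)  cross = 13·24 − 19.5·2.5 = 263.2500; (r_i+r_j)·cross = 32.5·263.2500 = 8555.6250
edge 3: (19.5,24)→(15,31)  cross = 19.5·31 − 15·24 = 244.5000; (r_i+r_j)·cross = 34.5·244.5000 = 8435.2500
edge 4: (15,31)→(11,31.5)  cross = 15·31.5 − 11·31 = 131.5000; (r_i+r_j)·cross = 26·131.5000 = 3419.0000
edge 5: (11,31.5)→(5.5,31)  cross = 11·31 − 5.5·31.5 = 167.7500; (r_i+r_j)·cross = 16.5·167.7500 = 2767.8750
edge 6: (5.5,31)→(1,16)  cross = 5.5·16 − 1·31 = 57.0000; (r_i+r_j)·cross = 6.5·57.0000 = 370.5000
Σcross = 717.7500 → A = |Σcross|/2 = 358.8750 mm²
Σ(r_i+r_j)·cross = 21826.6250 → first moment M = |Σ|/6 = 3637.7708
R_c = M/A = 3637.7708/358.8750 = 10.1366 mm
θ = 81° = 1.413717 rad
V = θ·R_c·A = 1.413717·10.1366·358.8750 = 5142.777 mm³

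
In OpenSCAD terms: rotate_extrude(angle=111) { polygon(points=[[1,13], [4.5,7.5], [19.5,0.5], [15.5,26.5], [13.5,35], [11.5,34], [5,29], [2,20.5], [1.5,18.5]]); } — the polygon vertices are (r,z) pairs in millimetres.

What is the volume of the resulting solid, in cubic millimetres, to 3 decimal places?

Volume = 7711.282 mm³

Profile (r,z), 9 vertices: (1,13) (4.5,7.5) (19.5,0.5) (15.5,26.5) (13.5,35) (11.5,34) (5,29) (2,20.5) (1.5,18.5)
edge 0: (1,13)→(4.5,7.5)  cross = 1·7.5 − 4.5·13 = -51.0000; (r_i+r_j)·cross = 5.5·-51.0000 = -280.5000
edge 1: (4.5,7.5)→(19.5,0.5)  cross = 4.5·0.5 − 19.5·7.5 = -144.0000; (r_i+r_j)·cross = 24·-144.0000 = -3456.0000
edge 2: (19.5,0.5)→(15.5,26.5)  cross = 19.5·26.5 − 15.5·0.5 = 509.0000; (r_i+r_j)·cross = 35·509.0000 = 17815.0000
edge 3: (15.5,26.5)→(13.5,35)  cross = 15.5·35 − 13.5·26.5 = 184.7500; (r_i+r_j)·cross = 29·184.7500 = 5357.7500
edge 4: (13.5,35)→(11.5,34)  cross = 13.5·34 − 11.5·35 = 56.5000; (r_i+r_j)·cross = 25·56.5000 = 1412.5000
edge 5: (11.5,34)→(5,29)  cross = 11.5·29 − 5·34 = 163.5000; (r_i+r_j)·cross = 16.5·163.5000 = 2697.7500
edge 6: (5,29)→(2,20.5)  cross = 5·20.5 − 2·29 = 44.5000; (r_i+r_j)·cross = 7·44.5000 = 311.5000
edge 7: (2,20.5)→(1.5,18.5)  cross = 2·18.5 − 1.5·20.5 = 6.2500; (r_i+r_j)·cross = 3.5·6.2500 = 21.8750
edge 8: (1.5,18.5)→(1,13)  cross = 1.5·13 − 1·18.5 = 1.0000; (r_i+r_j)·cross = 2.5·1.0000 = 2.5000
Σcross = 770.5000 → A = |Σcross|/2 = 385.2500 mm²
Σ(r_i+r_j)·cross = 23882.3750 → first moment M = |Σ|/6 = 3980.3958
R_c = M/A = 3980.3958/385.2500 = 10.3320 mm
θ = 111° = 1.937315 rad
V = θ·R_c·A = 1.937315·10.3320·385.2500 = 7711.282 mm³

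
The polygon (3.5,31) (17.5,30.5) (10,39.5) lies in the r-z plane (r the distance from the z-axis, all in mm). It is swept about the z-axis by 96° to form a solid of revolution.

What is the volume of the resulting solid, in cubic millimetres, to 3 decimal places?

Volume = 1058.298 mm³

Profile (r,z), 3 vertices: (3.5,31) (17.5,30.5) (10,39.5)
edge 0: (3.5,31)→(17.5,30.5)  cross = 3.5·30.5 − 17.5·31 = -435.7500; (r_i+r_j)·cross = 21·-435.7500 = -9150.7500
edge 1: (17.5,30.5)→(10,39.5)  cross = 17.5·39.5 − 10·30.5 = 386.2500; (r_i+r_j)·cross = 27.5·386.2500 = 10621.8750
edge 2: (10,39.5)→(3.5,31)  cross = 10·31 − 3.5·39.5 = 171.7500; (r_i+r_j)·cross = 13.5·171.7500 = 2318.6250
Σcross = 122.2500 → A = |Σcross|/2 = 61.1250 mm²
Σ(r_i+r_j)·cross = 3789.7500 → first moment M = |Σ|/6 = 631.6250
R_c = M/A = 631.6250/61.1250 = 10.3333 mm
θ = 96° = 1.675516 rad
V = θ·R_c·A = 1.675516·10.3333·61.1250 = 1058.298 mm³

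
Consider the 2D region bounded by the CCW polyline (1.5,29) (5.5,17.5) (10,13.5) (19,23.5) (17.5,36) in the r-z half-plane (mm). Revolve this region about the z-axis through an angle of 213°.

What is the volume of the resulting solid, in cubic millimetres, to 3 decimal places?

Profile (r,z), 5 vertices: (1.5,29) (5.5,17.5) (10,13.5) (19,23.5) (17.5,36)
edge 0: (1.5,29)→(5.5,17.5)  cross = 1.5·17.5 − 5.5·29 = -133.2500; (r_i+r_j)·cross = 7·-133.2500 = -932.7500
edge 1: (5.5,17.5)→(10,13.5)  cross = 5.5·13.5 − 10·17.5 = -100.7500; (r_i+r_j)·cross = 15.5·-100.7500 = -1561.6250
edge 2: (10,13.5)→(19,23.5)  cross = 10·23.5 − 19·13.5 = -21.5000; (r_i+r_j)·cross = 29·-21.5000 = -623.5000
edge 3: (19,23.5)→(17.5,36)  cross = 19·36 − 17.5·23.5 = 272.7500; (r_i+r_j)·cross = 36.5·272.7500 = 9955.3750
edge 4: (17.5,36)→(1.5,29)  cross = 17.5·29 − 1.5·36 = 453.5000; (r_i+r_j)·cross = 19·453.5000 = 8616.5000
Σcross = 470.7500 → A = |Σcross|/2 = 235.3750 mm²
Σ(r_i+r_j)·cross = 15454.0000 → first moment M = |Σ|/6 = 2575.6667
R_c = M/A = 2575.6667/235.3750 = 10.9428 mm
θ = 213° = 3.717551 rad
V = θ·R_c·A = 3.717551·10.9428·235.3750 = 9575.173 mm³

Volume = 9575.173 mm³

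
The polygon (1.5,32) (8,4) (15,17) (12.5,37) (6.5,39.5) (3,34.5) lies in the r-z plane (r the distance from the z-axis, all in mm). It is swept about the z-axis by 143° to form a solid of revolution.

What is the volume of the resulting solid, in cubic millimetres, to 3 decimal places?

Profile (r,z), 6 vertices: (1.5,32) (8,4) (15,17) (12.5,37) (6.5,39.5) (3,34.5)
edge 0: (1.5,32)→(8,4)  cross = 1.5·4 − 8·32 = -250.0000; (r_i+r_j)·cross = 9.5·-250.0000 = -2375.0000
edge 1: (8,4)→(15,17)  cross = 8·17 − 15·4 = 76.0000; (r_i+r_j)·cross = 23·76.0000 = 1748.0000
edge 2: (15,17)→(12.5,37)  cross = 15·37 − 12.5·17 = 342.5000; (r_i+r_j)·cross = 27.5·342.5000 = 9418.7500
edge 3: (12.5,37)→(6.5,39.5)  cross = 12.5·39.5 − 6.5·37 = 253.2500; (r_i+r_j)·cross = 19·253.2500 = 4811.7500
edge 4: (6.5,39.5)→(3,34.5)  cross = 6.5·34.5 − 3·39.5 = 105.7500; (r_i+r_j)·cross = 9.5·105.7500 = 1004.6250
edge 5: (3,34.5)→(1.5,32)  cross = 3·32 − 1.5·34.5 = 44.2500; (r_i+r_j)·cross = 4.5·44.2500 = 199.1250
Σcross = 571.7500 → A = |Σcross|/2 = 285.8750 mm²
Σ(r_i+r_j)·cross = 14807.2500 → first moment M = |Σ|/6 = 2467.8750
R_c = M/A = 2467.8750/285.8750 = 8.6327 mm
θ = 143° = 2.495821 rad
V = θ·R_c·A = 2.495821·8.6327·285.8750 = 6159.374 mm³

Volume = 6159.374 mm³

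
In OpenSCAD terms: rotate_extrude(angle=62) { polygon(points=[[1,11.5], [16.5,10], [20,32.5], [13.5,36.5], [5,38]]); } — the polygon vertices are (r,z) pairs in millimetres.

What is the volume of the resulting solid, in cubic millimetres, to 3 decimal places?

Volume = 4529.620 mm³

Profile (r,z), 5 vertices: (1,11.5) (16.5,10) (20,32.5) (13.5,36.5) (5,38)
edge 0: (1,11.5)→(16.5,10)  cross = 1·10 − 16.5·11.5 = -179.7500; (r_i+r_j)·cross = 17.5·-179.7500 = -3145.6250
edge 1: (16.5,10)→(20,32.5)  cross = 16.5·32.5 − 20·10 = 336.2500; (r_i+r_j)·cross = 36.5·336.2500 = 12273.1250
edge 2: (20,32.5)→(13.5,36.5)  cross = 20·36.5 − 13.5·32.5 = 291.2500; (r_i+r_j)·cross = 33.5·291.2500 = 9756.8750
edge 3: (13.5,36.5)→(5,38)  cross = 13.5·38 − 5·36.5 = 330.5000; (r_i+r_j)·cross = 18.5·330.5000 = 6114.2500
edge 4: (5,38)→(1,11.5)  cross = 5·11.5 − 1·38 = 19.5000; (r_i+r_j)·cross = 6·19.5000 = 117.0000
Σcross = 797.7500 → A = |Σcross|/2 = 398.8750 mm²
Σ(r_i+r_j)·cross = 25115.6250 → first moment M = |Σ|/6 = 4185.9375
R_c = M/A = 4185.9375/398.8750 = 10.4944 mm
θ = 62° = 1.082104 rad
V = θ·R_c·A = 1.082104·10.4944·398.8750 = 4529.620 mm³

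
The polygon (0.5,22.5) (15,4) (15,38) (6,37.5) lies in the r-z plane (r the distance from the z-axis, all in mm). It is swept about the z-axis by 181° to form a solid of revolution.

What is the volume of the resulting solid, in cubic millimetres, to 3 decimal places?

Volume = 9413.891 mm³

Profile (r,z), 4 vertices: (0.5,22.5) (15,4) (15,38) (6,37.5)
edge 0: (0.5,22.5)→(15,4)  cross = 0.5·4 − 15·22.5 = -335.5000; (r_i+r_j)·cross = 15.5·-335.5000 = -5200.2500
edge 1: (15,4)→(15,38)  cross = 15·38 − 15·4 = 510.0000; (r_i+r_j)·cross = 30·510.0000 = 15300.0000
edge 2: (15,38)→(6,37.5)  cross = 15·37.5 − 6·38 = 334.5000; (r_i+r_j)·cross = 21·334.5000 = 7024.5000
edge 3: (6,37.5)→(0.5,22.5)  cross = 6·22.5 − 0.5·37.5 = 116.2500; (r_i+r_j)·cross = 6.5·116.2500 = 755.6250
Σcross = 625.2500 → A = |Σcross|/2 = 312.6250 mm²
Σ(r_i+r_j)·cross = 17879.8750 → first moment M = |Σ|/6 = 2979.9792
R_c = M/A = 2979.9792/312.6250 = 9.5321 mm
θ = 181° = 3.159046 rad
V = θ·R_c·A = 3.159046·9.5321·312.6250 = 9413.891 mm³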